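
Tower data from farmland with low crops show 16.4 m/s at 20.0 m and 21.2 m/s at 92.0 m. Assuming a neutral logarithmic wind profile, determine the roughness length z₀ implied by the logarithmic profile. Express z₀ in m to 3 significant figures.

z₀ ≈ 0.109 m

Log law: V(z) ∝ ln(z/z₀). With r = V₁/V₂ = 16.4/21.2 = 0.77358,
r · ln(z₂/z₀) = ln(z₁/z₀) ⇒ ln z₀ = (ln z₁ − r·ln z₂)/(1 − r)
ln z₀ = (2.99573 − 0.77358×4.52179) / 0.22642 = -2.2183
z₀ = exp(-2.2183) = 0.1088 m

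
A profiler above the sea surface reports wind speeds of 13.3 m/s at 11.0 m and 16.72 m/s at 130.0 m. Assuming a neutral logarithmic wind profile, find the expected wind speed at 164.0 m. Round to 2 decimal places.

17.04 m/s

Log law: V ∝ ln(z/z₀). From the pair, with r = V₁/V₂ = 0.79545,
ln z₀ = (ln z₁ − r·ln z₂)/(1 − r) = (2.3979 − 0.79545×4.8675)/0.20455 = -7.2063 → z₀ = 0.0007419 m
V₃ = V₁ · ln(z₃/z₀)/ln(z₁/z₀) = 13.3 × 12.3061/9.6042 = 17.0417 m/s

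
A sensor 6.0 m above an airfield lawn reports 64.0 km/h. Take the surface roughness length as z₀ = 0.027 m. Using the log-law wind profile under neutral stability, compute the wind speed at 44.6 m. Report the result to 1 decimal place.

Log law: V(z) ∝ ln(z/z₀), so V₂/V₁ = ln(z₂/z₀) / ln(z₁/z₀).
ln(44.6/0.027) = 7.4097, ln(6.0/0.027) = 5.4037
V₂ = 64.0 × 7.4097/5.4037 = 64.0 × 1.3712 = 87.7583 km/h

87.8 km/h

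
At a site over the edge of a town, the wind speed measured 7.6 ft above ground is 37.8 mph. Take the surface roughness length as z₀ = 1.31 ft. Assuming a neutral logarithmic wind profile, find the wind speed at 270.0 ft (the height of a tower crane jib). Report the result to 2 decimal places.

Log law: V(z) ∝ ln(z/z₀), so V₂/V₁ = ln(z₂/z₀) / ln(z₁/z₀).
ln(270.0/1.31) = 5.3284, ln(7.6/1.31) = 1.7581
V₂ = 37.8 × 5.3284/1.7581 = 37.8 × 3.0307 = 114.5617 mph

114.56 mph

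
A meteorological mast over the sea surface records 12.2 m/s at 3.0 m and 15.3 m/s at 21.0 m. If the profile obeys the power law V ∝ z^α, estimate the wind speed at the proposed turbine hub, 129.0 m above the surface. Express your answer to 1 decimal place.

First find α: α = ln(V₂/V₁)/ln(z₂/z₁) = ln(15.3/12.2)/ln(21.0/3.0) = 0.22642/1.94591 = 0.1164
Extrapolate from 21.0 m to 129.0 m: V₃ = 15.3 × (129.0/21.0)^0.1164 = 15.3 × 1.2352 = 18.8983 m/s

18.9 m/s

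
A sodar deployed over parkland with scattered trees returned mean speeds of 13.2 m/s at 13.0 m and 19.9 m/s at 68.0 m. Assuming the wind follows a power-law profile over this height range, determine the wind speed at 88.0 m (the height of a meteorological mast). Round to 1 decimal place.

First find α: α = ln(V₂/V₁)/ln(z₂/z₁) = ln(19.9/13.2)/ln(68.0/13.0) = 0.41050/1.65456 = 0.2481
Extrapolate from 68.0 m to 88.0 m: V₃ = 19.9 × (88.0/68.0)^0.2481 = 19.9 × 1.0661 = 21.2146 m/s

21.2 m/s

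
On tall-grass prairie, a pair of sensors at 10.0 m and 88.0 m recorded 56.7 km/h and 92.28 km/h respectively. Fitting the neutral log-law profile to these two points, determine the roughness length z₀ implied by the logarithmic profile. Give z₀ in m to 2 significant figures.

Log law: V(z) ∝ ln(z/z₀). With r = V₁/V₂ = 56.7/92.28 = 0.61443,
r · ln(z₂/z₀) = ln(z₁/z₀) ⇒ ln z₀ = (ln z₁ − r·ln z₂)/(1 − r)
ln z₀ = (2.30259 − 0.61443×4.47734) / 0.38557 = -1.1631
z₀ = exp(-1.1631) = 0.3125 m

z₀ ≈ 0.31 m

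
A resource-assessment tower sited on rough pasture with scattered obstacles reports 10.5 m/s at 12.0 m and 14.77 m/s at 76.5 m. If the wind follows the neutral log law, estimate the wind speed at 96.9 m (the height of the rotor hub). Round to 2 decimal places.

Log law: V ∝ ln(z/z₀). From the pair, with r = V₁/V₂ = 0.71090,
ln z₀ = (ln z₁ − r·ln z₂)/(1 − r) = (2.4849 − 0.71090×4.3373)/0.28910 = -2.0701 → z₀ = 0.1262 m
V₃ = V₁ · ln(z₃/z₀)/ln(z₁/z₀) = 10.5 × 6.6438/4.5550 = 15.3149 m/s

15.31 m/s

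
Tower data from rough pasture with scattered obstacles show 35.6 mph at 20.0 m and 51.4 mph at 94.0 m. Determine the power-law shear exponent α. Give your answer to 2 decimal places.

Power law: V₂/V₁ = (z₂/z₁)^α ⇒ α = ln(V₂/V₁) / ln(z₂/z₁)
α = ln(51.4/35.6) / ln(94.0/20.0) = ln(1.4438) / ln(4.7000)
  = 0.36729 / 1.54756 = 0.23734

α ≈ 0.24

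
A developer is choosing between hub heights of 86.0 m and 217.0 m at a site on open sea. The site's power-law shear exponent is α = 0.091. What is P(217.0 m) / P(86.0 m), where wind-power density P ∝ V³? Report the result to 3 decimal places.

1.287

Speed ratio: V_B/V_A = (z_B/z_A)^α = (217.0/86.0)^0.091 = (2.5233)^0.091 = 1.08787
Power-density ratio: P_B/P_A = (V_B/V_A)³ = (1.08787)³ = 1.28746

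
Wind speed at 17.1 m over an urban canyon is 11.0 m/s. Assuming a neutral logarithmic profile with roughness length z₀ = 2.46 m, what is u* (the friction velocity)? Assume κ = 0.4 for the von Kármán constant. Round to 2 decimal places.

Log law: V(z) = (u*/κ) · ln(z/z₀) ⇒ u* = κ · V / ln(z/z₀)
u* = 0.4 × 11.0 / ln(17.1/2.46) = 0.4 × 11.0 / 1.9389
   = 4.4000 / 1.9389 = 2.2693 m/s

u* ≈ 2.27 m/s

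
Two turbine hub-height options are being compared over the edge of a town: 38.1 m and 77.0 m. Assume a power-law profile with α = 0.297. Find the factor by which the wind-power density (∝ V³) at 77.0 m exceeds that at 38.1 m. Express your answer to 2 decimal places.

Speed ratio: V_B/V_A = (z_B/z_A)^α = (77.0/38.1)^0.297 = (2.0210)^0.297 = 1.23240
Power-density ratio: P_B/P_A = (V_B/V_A)³ = (1.23240)³ = 1.87180

1.87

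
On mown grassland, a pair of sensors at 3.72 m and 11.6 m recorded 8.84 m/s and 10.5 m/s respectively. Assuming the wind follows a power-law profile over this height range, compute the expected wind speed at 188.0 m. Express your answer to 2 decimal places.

First find α: α = ln(V₂/V₁)/ln(z₂/z₁) = ln(10.5/8.84)/ln(11.6/3.72) = 0.17209/1.13728 = 0.1513
Extrapolate from 11.6 m to 188.0 m: V₃ = 10.5 × (188.0/11.6)^0.1513 = 10.5 × 1.5242 = 16.0043 m/s

16.00 m/s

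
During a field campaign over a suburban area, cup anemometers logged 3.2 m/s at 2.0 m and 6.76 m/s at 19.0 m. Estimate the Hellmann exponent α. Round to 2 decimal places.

α ≈ 0.33

Power law: V₂/V₁ = (z₂/z₁)^α ⇒ α = ln(V₂/V₁) / ln(z₂/z₁)
α = ln(6.76/3.2) / ln(19.0/2.0) = ln(2.1125) / ln(9.5000)
  = 0.74787 / 2.25129 = 0.33220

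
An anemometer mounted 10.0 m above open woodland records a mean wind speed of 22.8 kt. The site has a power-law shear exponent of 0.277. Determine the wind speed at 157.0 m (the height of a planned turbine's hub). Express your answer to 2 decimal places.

48.89 kt

Power-law profile: V₂ = V₁ · (z₂/z₁)^α
V₂ = 22.8 × (157.0/10.0)^0.277 = 22.8 × (15.7000)^0.277
    = 22.8 × 2.1442 = 48.8876 kt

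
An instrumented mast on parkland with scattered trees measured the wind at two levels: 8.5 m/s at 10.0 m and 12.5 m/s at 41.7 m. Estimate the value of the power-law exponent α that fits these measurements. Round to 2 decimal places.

Power law: V₂/V₁ = (z₂/z₁)^α ⇒ α = ln(V₂/V₁) / ln(z₂/z₁)
α = ln(12.5/8.5) / ln(41.7/10.0) = ln(1.4706) / ln(4.1700)
  = 0.38566 / 1.42792 = 0.27009

α ≈ 0.27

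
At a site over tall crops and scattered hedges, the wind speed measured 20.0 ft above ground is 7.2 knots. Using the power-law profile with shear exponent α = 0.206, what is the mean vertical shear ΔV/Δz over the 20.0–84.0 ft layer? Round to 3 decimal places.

0.039 knots/ft

Power law: V₂ = V₁ · (z₂/z₁)^α = 7.2 × (4.2000)^0.206 = 9.6766 knots
ΔV/Δz = (9.6766 − 7.2)/(84.0 − 20.0) = 2.4766/64.0000 = 0.03870 knots/ft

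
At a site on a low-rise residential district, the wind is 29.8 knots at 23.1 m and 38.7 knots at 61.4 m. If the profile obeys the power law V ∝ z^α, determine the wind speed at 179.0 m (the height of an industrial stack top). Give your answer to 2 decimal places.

First find α: α = ln(V₂/V₁)/ln(z₂/z₁) = ln(38.7/29.8)/ln(61.4/23.1) = 0.26133/0.97758 = 0.2673
Extrapolate from 61.4 m to 179.0 m: V₃ = 38.7 × (179.0/61.4)^0.2673 = 38.7 × 1.3311 = 51.5149 knots

51.51 knots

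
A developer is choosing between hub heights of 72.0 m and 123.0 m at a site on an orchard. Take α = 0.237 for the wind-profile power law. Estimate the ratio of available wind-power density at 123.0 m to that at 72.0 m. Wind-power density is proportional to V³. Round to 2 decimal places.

1.46

Speed ratio: V_B/V_A = (z_B/z_A)^α = (123.0/72.0)^0.237 = (1.7083)^0.237 = 1.13532
Power-density ratio: P_B/P_A = (V_B/V_A)³ = (1.13532)³ = 1.46339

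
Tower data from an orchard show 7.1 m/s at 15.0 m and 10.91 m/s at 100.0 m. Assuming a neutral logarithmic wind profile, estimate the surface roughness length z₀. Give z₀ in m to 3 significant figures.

z₀ ≈ 0.437 m

Log law: V(z) ∝ ln(z/z₀). With r = V₁/V₂ = 7.1/10.91 = 0.65078,
r · ln(z₂/z₀) = ln(z₁/z₀) ⇒ ln z₀ = (ln z₁ − r·ln z₂)/(1 − r)
ln z₀ = (2.70805 − 0.65078×4.60517) / 0.34922 = -0.8273
z₀ = exp(-0.8273) = 0.4372 m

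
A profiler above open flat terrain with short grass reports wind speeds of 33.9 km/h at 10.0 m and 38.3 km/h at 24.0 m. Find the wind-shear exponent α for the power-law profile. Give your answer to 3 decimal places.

α ≈ 0.139

Power law: V₂/V₁ = (z₂/z₁)^α ⇒ α = ln(V₂/V₁) / ln(z₂/z₁)
α = ln(38.3/33.9) / ln(24.0/10.0) = ln(1.1298) / ln(2.4000)
  = 0.12203 / 0.87547 = 0.13939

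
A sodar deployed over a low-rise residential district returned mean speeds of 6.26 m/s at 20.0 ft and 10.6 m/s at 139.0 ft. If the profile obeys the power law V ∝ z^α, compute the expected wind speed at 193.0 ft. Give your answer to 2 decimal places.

First find α: α = ln(V₂/V₁)/ln(z₂/z₁) = ln(10.6/6.26)/ln(139.0/20.0) = 0.52667/1.93874 = 0.2717
Extrapolate from 139.0 ft to 193.0 ft: V₃ = 10.6 × (193.0/139.0)^0.2717 = 10.6 × 1.0933 = 11.5885 m/s

11.59 m/s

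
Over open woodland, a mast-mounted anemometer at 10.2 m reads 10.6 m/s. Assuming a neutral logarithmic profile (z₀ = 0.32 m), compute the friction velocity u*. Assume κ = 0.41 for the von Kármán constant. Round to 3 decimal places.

Log law: V(z) = (u*/κ) · ln(z/z₀) ⇒ u* = κ · V / ln(z/z₀)
u* = 0.41 × 10.6 / ln(10.2/0.32) = 0.41 × 10.6 / 3.4618
   = 4.3460 / 3.4618 = 1.2554 m/s

u* ≈ 1.255 m/s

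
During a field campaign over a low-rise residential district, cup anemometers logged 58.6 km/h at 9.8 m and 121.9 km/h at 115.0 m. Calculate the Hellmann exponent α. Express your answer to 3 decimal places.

Power law: V₂/V₁ = (z₂/z₁)^α ⇒ α = ln(V₂/V₁) / ln(z₂/z₁)
α = ln(121.9/58.6) / ln(115.0/9.8) = ln(2.0802) / ln(11.7347)
  = 0.73247 / 2.46255 = 0.29744

α ≈ 0.297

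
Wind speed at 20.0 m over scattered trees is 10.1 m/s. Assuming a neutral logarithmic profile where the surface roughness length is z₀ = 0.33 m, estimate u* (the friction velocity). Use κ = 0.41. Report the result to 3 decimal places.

Log law: V(z) = (u*/κ) · ln(z/z₀) ⇒ u* = κ · V / ln(z/z₀)
u* = 0.41 × 10.1 / ln(20.0/0.33) = 0.41 × 10.1 / 4.1044
   = 4.1410 / 4.1044 = 1.0089 m/s

u* ≈ 1.009 m/s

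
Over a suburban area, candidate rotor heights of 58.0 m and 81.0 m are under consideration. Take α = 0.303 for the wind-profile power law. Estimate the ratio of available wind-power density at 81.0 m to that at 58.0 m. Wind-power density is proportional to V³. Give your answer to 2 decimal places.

1.35

Speed ratio: V_B/V_A = (z_B/z_A)^α = (81.0/58.0)^0.303 = (1.3966)^0.303 = 1.10650
Power-density ratio: P_B/P_A = (V_B/V_A)³ = (1.10650)³ = 1.35474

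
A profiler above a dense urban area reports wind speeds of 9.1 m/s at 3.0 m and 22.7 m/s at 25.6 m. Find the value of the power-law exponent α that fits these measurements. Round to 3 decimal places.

α ≈ 0.426

Power law: V₂/V₁ = (z₂/z₁)^α ⇒ α = ln(V₂/V₁) / ln(z₂/z₁)
α = ln(22.7/9.1) / ln(25.6/3.0) = ln(2.4945) / ln(8.5333)
  = 0.91409 / 2.14398 = 0.42635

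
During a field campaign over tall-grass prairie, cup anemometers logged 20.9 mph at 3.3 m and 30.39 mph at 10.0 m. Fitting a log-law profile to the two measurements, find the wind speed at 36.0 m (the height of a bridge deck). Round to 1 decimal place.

Log law: V ∝ ln(z/z₀). From the pair, with r = V₁/V₂ = 0.68773,
ln z₀ = (ln z₁ − r·ln z₂)/(1 − r) = (1.1939 − 0.68773×2.3026)/0.31227 = -1.2477 → z₀ = 0.2872 m
V₃ = V₁ · ln(z₃/z₀)/ln(z₁/z₀) = 20.9 × 4.8312/2.4416 = 41.3546 mph

41.4 mph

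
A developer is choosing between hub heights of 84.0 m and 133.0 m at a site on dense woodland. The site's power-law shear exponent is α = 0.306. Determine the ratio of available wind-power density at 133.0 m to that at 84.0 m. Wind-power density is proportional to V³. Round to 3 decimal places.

1.525

Speed ratio: V_B/V_A = (z_B/z_A)^α = (133.0/84.0)^0.306 = (1.5833)^0.306 = 1.15098
Power-density ratio: P_B/P_A = (V_B/V_A)³ = (1.15098)³ = 1.52478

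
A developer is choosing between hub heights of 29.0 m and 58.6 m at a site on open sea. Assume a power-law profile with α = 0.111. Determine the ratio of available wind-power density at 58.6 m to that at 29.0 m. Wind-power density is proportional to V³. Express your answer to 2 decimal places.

Speed ratio: V_B/V_A = (z_B/z_A)^α = (58.6/29.0)^0.111 = (2.0207)^0.111 = 1.08121
Power-density ratio: P_B/P_A = (V_B/V_A)³ = (1.08121)³ = 1.26395

1.26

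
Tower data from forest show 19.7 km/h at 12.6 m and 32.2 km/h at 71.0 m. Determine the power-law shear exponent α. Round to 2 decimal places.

Power law: V₂/V₁ = (z₂/z₁)^α ⇒ α = ln(V₂/V₁) / ln(z₂/z₁)
α = ln(32.2/19.7) / ln(71.0/12.6) = ln(1.6345) / ln(5.6349)
  = 0.49135 / 1.72898 = 0.28418

α ≈ 0.28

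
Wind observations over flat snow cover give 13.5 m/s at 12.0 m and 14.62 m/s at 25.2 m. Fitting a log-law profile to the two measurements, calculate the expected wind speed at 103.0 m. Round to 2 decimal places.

Log law: V ∝ ln(z/z₀). From the pair, with r = V₁/V₂ = 0.92339,
ln z₀ = (ln z₁ − r·ln z₂)/(1 − r) = (2.4849 − 0.92339×3.2268)/0.07661 = -6.4581 → z₀ = 0.001568 m
V₃ = V₁ · ln(z₃/z₀)/ln(z₁/z₀) = 13.5 × 11.0928/8.9430 = 16.7453 m/s

16.75 m/s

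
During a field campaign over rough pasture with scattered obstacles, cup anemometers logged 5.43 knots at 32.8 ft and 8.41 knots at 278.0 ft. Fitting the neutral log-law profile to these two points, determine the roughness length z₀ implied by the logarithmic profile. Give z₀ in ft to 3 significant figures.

z₀ ≈ 0.668 ft

Log law: V(z) ∝ ln(z/z₀). With r = V₁/V₂ = 5.43/8.41 = 0.64566,
r · ln(z₂/z₀) = ln(z₁/z₀) ⇒ ln z₀ = (ln z₁ − r·ln z₂)/(1 − r)
ln z₀ = (3.49043 − 0.64566×5.62762) / 0.35434 = -0.4039
z₀ = exp(-0.4039) = 0.6677 ft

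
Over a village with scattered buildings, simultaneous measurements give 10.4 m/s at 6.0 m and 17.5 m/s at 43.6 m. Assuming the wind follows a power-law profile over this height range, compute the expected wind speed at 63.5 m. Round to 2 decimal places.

19.31 m/s

First find α: α = ln(V₂/V₁)/ln(z₂/z₁) = ln(17.5/10.4)/ln(43.6/6.0) = 0.52040/1.98330 = 0.2624
Extrapolate from 43.6 m to 63.5 m: V₃ = 17.5 × (63.5/43.6)^0.2624 = 17.5 × 1.1037 = 19.3145 m/s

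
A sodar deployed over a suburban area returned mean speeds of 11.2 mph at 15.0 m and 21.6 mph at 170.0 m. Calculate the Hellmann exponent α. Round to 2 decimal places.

α ≈ 0.27

Power law: V₂/V₁ = (z₂/z₁)^α ⇒ α = ln(V₂/V₁) / ln(z₂/z₁)
α = ln(21.6/11.2) / ln(170.0/15.0) = ln(1.9286) / ln(11.3333)
  = 0.65678 / 2.42775 = 0.27053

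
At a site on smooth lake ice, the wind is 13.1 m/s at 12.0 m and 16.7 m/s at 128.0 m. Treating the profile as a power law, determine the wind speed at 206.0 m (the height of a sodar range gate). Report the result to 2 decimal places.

First find α: α = ln(V₂/V₁)/ln(z₂/z₁) = ln(16.7/13.1)/ln(128.0/12.0) = 0.24280/2.36712 = 0.1026
Extrapolate from 128.0 m to 206.0 m: V₃ = 16.7 × (206.0/128.0)^0.1026 = 16.7 × 1.0500 = 17.5353 m/s

17.54 m/s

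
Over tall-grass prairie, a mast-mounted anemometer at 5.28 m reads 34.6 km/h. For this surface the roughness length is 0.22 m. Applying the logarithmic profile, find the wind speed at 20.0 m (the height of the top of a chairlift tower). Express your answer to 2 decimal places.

49.10 km/h

Log law: V(z) ∝ ln(z/z₀), so V₂/V₁ = ln(z₂/z₀) / ln(z₁/z₀).
ln(20.0/0.22) = 4.5099, ln(5.28/0.22) = 3.1781
V₂ = 34.6 × 4.5099/3.1781 = 34.6 × 1.4191 = 49.0996 km/h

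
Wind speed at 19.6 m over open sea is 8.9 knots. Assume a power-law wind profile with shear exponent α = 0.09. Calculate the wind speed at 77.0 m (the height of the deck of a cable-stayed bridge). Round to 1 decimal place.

Power-law profile: V₂ = V₁ · (z₂/z₁)^α
V₂ = 8.9 × (77.0/19.6)^0.09 = 8.9 × (3.9286)^0.09
    = 8.9 × 1.1310 = 10.0663 knots

10.1 knots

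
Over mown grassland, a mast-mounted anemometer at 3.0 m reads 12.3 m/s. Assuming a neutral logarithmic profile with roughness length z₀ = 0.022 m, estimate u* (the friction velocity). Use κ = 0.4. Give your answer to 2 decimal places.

Log law: V(z) = (u*/κ) · ln(z/z₀) ⇒ u* = κ · V / ln(z/z₀)
u* = 0.4 × 12.3 / ln(3.0/0.022) = 0.4 × 12.3 / 4.9153
   = 4.9200 / 4.9153 = 1.0010 m/s

u* ≈ 1.00 m/s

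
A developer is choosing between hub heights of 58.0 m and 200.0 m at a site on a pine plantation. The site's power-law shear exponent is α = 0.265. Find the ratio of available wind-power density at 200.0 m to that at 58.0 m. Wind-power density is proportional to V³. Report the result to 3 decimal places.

Speed ratio: V_B/V_A = (z_B/z_A)^α = (200.0/58.0)^0.265 = (3.4483)^0.265 = 1.38824
Power-density ratio: P_B/P_A = (V_B/V_A)³ = (1.38824)³ = 2.67543

2.675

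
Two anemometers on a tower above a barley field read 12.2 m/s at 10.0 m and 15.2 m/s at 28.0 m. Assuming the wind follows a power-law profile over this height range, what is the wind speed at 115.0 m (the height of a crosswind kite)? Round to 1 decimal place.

20.6 m/s

First find α: α = ln(V₂/V₁)/ln(z₂/z₁) = ln(15.2/12.2)/ln(28.0/10.0) = 0.21986/1.02962 = 0.2135
Extrapolate from 28.0 m to 115.0 m: V₃ = 15.2 × (115.0/28.0)^0.2135 = 15.2 × 1.3521 = 20.5521 m/s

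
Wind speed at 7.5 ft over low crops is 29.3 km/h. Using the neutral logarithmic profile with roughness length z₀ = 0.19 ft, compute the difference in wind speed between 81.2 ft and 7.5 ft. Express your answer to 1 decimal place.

19.0 km/h

Log law: V₂ = V₁ · ln(z₂/z₀)/ln(z₁/z₀) = 29.3 × 6.0576/3.6756 = 48.2880 km/h
ΔV = 48.2880 − 29.3 = 18.9880 km/h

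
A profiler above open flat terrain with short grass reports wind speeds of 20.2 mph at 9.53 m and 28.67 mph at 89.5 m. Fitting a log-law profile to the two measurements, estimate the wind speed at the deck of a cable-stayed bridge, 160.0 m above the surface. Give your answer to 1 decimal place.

30.9 mph

Log law: V ∝ ln(z/z₀). From the pair, with r = V₁/V₂ = 0.70457,
ln z₀ = (ln z₁ − r·ln z₂)/(1 − r) = (2.2544 − 0.70457×4.4942)/0.29543 = -3.0872 → z₀ = 0.04563 m
V₃ = V₁ · ln(z₃/z₀)/ln(z₁/z₀) = 20.2 × 8.1624/5.3417 = 30.8669 mph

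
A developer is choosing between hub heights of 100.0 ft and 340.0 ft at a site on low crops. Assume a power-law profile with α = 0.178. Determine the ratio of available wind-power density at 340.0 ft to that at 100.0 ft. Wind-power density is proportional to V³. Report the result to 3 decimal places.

1.922

Speed ratio: V_B/V_A = (z_B/z_A)^α = (340.0/100.0)^0.178 = (3.4000)^0.178 = 1.24338
Power-density ratio: P_B/P_A = (V_B/V_A)³ = (1.24338)³ = 1.92225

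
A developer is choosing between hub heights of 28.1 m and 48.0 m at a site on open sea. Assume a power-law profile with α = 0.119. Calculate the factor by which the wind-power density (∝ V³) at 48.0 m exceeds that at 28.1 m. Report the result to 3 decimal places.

1.211

Speed ratio: V_B/V_A = (z_B/z_A)^α = (48.0/28.1)^0.119 = (1.7082)^0.119 = 1.06579
Power-density ratio: P_B/P_A = (V_B/V_A)³ = (1.06579)³ = 1.21064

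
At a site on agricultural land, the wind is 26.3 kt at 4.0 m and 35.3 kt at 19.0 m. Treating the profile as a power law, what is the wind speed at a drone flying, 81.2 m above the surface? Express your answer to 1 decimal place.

46.4 kt

First find α: α = ln(V₂/V₁)/ln(z₂/z₁) = ln(35.3/26.3)/ln(19.0/4.0) = 0.29431/1.55814 = 0.1889
Extrapolate from 19.0 m to 81.2 m: V₃ = 35.3 × (81.2/19.0)^0.1889 = 35.3 × 1.3157 = 46.4435 kt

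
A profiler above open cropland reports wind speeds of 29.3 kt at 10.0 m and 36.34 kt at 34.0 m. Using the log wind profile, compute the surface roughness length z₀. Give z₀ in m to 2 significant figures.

Log law: V(z) ∝ ln(z/z₀). With r = V₁/V₂ = 29.3/36.34 = 0.80627,
r · ln(z₂/z₀) = ln(z₁/z₀) ⇒ ln z₀ = (ln z₁ − r·ln z₂)/(1 − r)
ln z₀ = (2.30259 − 0.80627×3.52636) / 0.19373 = -2.7907
z₀ = exp(-2.7907) = 0.06138 m

z₀ ≈ 0.061 m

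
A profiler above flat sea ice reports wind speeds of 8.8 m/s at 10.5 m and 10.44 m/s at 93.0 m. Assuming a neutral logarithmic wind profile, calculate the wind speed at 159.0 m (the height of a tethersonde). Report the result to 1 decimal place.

10.8 m/s

Log law: V ∝ ln(z/z₀). From the pair, with r = V₁/V₂ = 0.84291,
ln z₀ = (ln z₁ − r·ln z₂)/(1 − r) = (2.3514 − 0.84291×4.5326)/0.15709 = -9.3528 → z₀ = 0.00008673 m
V₃ = V₁ · ln(z₃/z₀)/ln(z₁/z₀) = 8.8 × 14.4217/11.7041 = 10.8432 m/s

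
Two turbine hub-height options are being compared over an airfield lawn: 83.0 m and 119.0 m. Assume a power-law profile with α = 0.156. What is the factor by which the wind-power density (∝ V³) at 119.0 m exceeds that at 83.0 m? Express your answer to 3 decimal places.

Speed ratio: V_B/V_A = (z_B/z_A)^α = (119.0/83.0)^0.156 = (1.4337)^0.156 = 1.05781
Power-density ratio: P_B/P_A = (V_B/V_A)³ = (1.05781)³ = 1.18366

1.184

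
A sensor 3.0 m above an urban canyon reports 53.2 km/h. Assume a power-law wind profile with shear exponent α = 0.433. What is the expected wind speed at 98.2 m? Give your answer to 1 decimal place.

Power-law profile: V₂ = V₁ · (z₂/z₁)^α
V₂ = 53.2 × (98.2/3.0)^0.433 = 53.2 × (32.7333)^0.433
    = 53.2 × 4.5289 = 240.9364 km/h

240.9 km/h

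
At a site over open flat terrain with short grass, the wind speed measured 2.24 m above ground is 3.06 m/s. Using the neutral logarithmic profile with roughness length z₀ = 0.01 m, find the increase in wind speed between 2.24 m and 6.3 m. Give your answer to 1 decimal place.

Log law: V₂ = V₁ · ln(z₂/z₀)/ln(z₁/z₀) = 3.06 × 6.4457/5.4116 = 3.6447 m/s
ΔV = 3.6447 − 3.06 = 0.5847 m/s

0.6 m/s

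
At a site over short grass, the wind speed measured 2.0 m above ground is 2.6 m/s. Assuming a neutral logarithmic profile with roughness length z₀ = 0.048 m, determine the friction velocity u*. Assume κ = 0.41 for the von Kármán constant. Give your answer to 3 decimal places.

Log law: V(z) = (u*/κ) · ln(z/z₀) ⇒ u* = κ · V / ln(z/z₀)
u* = 0.41 × 2.6 / ln(2.0/0.048) = 0.41 × 2.6 / 3.7297
   = 1.0660 / 3.7297 = 0.2858 m/s

u* ≈ 0.286 m/s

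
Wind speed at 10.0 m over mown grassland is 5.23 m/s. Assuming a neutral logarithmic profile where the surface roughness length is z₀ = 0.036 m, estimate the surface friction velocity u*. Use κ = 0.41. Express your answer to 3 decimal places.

Log law: V(z) = (u*/κ) · ln(z/z₀) ⇒ u* = κ · V / ln(z/z₀)
u* = 0.41 × 5.23 / ln(10.0/0.036) = 0.41 × 5.23 / 5.6268
   = 2.1443 / 5.6268 = 0.3811 m/s

u* ≈ 0.381 m/s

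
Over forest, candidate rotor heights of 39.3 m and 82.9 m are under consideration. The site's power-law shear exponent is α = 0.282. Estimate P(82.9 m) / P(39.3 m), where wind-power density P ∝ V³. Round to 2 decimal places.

Speed ratio: V_B/V_A = (z_B/z_A)^α = (82.9/39.3)^0.282 = (2.1094)^0.282 = 1.23428
Power-density ratio: P_B/P_A = (V_B/V_A)³ = (1.23428)³ = 1.88036

1.88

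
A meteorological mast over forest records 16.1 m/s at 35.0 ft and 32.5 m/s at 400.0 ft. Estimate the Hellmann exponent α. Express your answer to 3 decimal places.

α ≈ 0.288

Power law: V₂/V₁ = (z₂/z₁)^α ⇒ α = ln(V₂/V₁) / ln(z₂/z₁)
α = ln(32.5/16.1) / ln(400.0/35.0) = ln(2.0186) / ln(11.4286)
  = 0.70242 / 2.43612 = 0.28834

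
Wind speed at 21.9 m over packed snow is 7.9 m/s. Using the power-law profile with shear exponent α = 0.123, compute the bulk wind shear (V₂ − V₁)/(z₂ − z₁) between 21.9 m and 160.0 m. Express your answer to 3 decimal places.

0.016 m/s/m

Power law: V₂ = V₁ · (z₂/z₁)^α = 7.9 × (7.3059)^0.123 = 10.0893 m/s
ΔV/Δz = (10.0893 − 7.9)/(160.0 − 21.9) = 2.1893/138.1000 = 0.01585 m/s/m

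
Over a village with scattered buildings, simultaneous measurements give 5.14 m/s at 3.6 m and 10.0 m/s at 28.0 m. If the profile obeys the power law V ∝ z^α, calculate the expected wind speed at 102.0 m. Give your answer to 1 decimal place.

15.2 m/s

First find α: α = ln(V₂/V₁)/ln(z₂/z₁) = ln(10.0/5.14)/ln(28.0/3.6) = 0.66553/2.05127 = 0.3244
Extrapolate from 28.0 m to 102.0 m: V₃ = 10.0 × (102.0/28.0)^0.3244 = 10.0 × 1.5211 = 15.2110 m/s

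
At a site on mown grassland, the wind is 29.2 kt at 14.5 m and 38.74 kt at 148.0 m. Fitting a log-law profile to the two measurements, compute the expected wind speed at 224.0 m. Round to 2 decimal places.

Log law: V ∝ ln(z/z₀). From the pair, with r = V₁/V₂ = 0.75374,
ln z₀ = (ln z₁ − r·ln z₂)/(1 − r) = (2.6741 − 0.75374×4.9972)/0.24626 = -4.4363 → z₀ = 0.01184 m
V₃ = V₁ · ln(z₃/z₀)/ln(z₁/z₀) = 29.2 × 9.8479/7.1104 = 40.4419 kt

40.44 kt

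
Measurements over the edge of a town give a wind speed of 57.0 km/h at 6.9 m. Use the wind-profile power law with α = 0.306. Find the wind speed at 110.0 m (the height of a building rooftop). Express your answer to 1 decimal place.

133.0 km/h

Power-law profile: V₂ = V₁ · (z₂/z₁)^α
V₂ = 57.0 × (110.0/6.9)^0.306 = 57.0 × (15.9420)^0.306
    = 57.0 × 2.3333 = 133.0005 km/h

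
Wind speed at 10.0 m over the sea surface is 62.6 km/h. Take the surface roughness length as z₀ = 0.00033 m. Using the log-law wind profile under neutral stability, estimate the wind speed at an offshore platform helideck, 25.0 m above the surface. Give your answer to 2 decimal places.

68.16 km/h

Log law: V(z) ∝ ln(z/z₀), so V₂/V₁ = ln(z₂/z₀) / ln(z₁/z₀).
ln(25.0/0.00033) = 11.2353, ln(10.0/0.00033) = 10.3190
V₂ = 62.6 × 11.2353/10.3190 = 62.6 × 1.0888 = 68.1587 km/h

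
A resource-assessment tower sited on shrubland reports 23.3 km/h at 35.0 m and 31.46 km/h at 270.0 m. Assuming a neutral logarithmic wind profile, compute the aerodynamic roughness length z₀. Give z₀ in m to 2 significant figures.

z₀ ≈ 0.10 m

Log law: V(z) ∝ ln(z/z₀). With r = V₁/V₂ = 23.3/31.46 = 0.74062,
r · ln(z₂/z₀) = ln(z₁/z₀) ⇒ ln z₀ = (ln z₁ − r·ln z₂)/(1 − r)
ln z₀ = (3.55535 − 0.74062×5.59842) / 0.25938 = -2.2784
z₀ = exp(-2.2784) = 0.1024 m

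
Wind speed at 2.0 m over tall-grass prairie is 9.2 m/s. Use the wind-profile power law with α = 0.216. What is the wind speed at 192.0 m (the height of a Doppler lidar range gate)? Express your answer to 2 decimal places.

Power-law profile: V₂ = V₁ · (z₂/z₁)^α
V₂ = 9.2 × (192.0/2.0)^0.216 = 9.2 × (96.0000)^0.216
    = 9.2 × 2.6802 = 24.6580 m/s

24.66 m/s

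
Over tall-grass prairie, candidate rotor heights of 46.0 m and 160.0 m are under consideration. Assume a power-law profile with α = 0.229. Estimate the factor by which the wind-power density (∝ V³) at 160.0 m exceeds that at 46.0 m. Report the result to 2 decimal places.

2.35

Speed ratio: V_B/V_A = (z_B/z_A)^α = (160.0/46.0)^0.229 = (3.4783)^0.229 = 1.33037
Power-density ratio: P_B/P_A = (V_B/V_A)³ = (1.33037)³ = 2.35459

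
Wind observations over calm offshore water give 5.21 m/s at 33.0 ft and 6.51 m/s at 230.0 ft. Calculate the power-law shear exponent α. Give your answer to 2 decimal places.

α ≈ 0.11

Power law: V₂/V₁ = (z₂/z₁)^α ⇒ α = ln(V₂/V₁) / ln(z₂/z₁)
α = ln(6.51/5.21) / ln(230.0/33.0) = ln(1.2495) / ln(6.9697)
  = 0.22276 / 1.94157 = 0.11473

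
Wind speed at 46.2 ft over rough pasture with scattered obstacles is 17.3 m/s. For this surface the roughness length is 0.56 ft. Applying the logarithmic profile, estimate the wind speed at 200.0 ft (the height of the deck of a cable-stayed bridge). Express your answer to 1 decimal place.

Log law: V(z) ∝ ln(z/z₀), so V₂/V₁ = ln(z₂/z₀) / ln(z₁/z₀).
ln(200.0/0.56) = 5.8781, ln(46.2/0.56) = 4.4128
V₂ = 17.3 × 5.8781/4.4128 = 17.3 × 1.3321 = 23.0447 m/s

23.0 m/s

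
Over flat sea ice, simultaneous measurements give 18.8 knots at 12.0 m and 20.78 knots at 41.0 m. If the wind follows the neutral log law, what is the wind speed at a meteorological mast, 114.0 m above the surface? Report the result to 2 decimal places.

Log law: V ∝ ln(z/z₀). From the pair, with r = V₁/V₂ = 0.90472,
ln z₀ = (ln z₁ − r·ln z₂)/(1 − r) = (2.4849 − 0.90472×3.7136)/0.09528 = -9.1812 → z₀ = 0.0001030 m
V₃ = V₁ · ln(z₃/z₀)/ln(z₁/z₀) = 18.8 × 13.9174/11.6661 = 22.4280 knots

22.43 knots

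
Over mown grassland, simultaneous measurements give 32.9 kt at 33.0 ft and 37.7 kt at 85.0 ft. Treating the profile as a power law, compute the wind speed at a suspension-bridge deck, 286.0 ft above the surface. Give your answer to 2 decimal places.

First find α: α = ln(V₂/V₁)/ln(z₂/z₁) = ln(37.7/32.9)/ln(85.0/33.0) = 0.13619/0.94614 = 0.1439
Extrapolate from 85.0 ft to 286.0 ft: V₃ = 37.7 × (286.0/85.0)^0.1439 = 37.7 × 1.1908 = 44.8942 kt

44.89 kt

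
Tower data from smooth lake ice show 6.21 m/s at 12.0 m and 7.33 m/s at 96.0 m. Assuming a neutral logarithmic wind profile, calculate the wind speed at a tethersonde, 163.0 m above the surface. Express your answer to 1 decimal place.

7.6 m/s

Log law: V ∝ ln(z/z₀). From the pair, with r = V₁/V₂ = 0.84720,
ln z₀ = (ln z₁ − r·ln z₂)/(1 − r) = (2.4849 − 0.84720×4.5643)/0.15280 = -9.0449 → z₀ = 0.0001180 m
V₃ = V₁ · ln(z₃/z₀)/ln(z₁/z₀) = 6.21 × 14.1386/11.5298 = 7.6151 m/s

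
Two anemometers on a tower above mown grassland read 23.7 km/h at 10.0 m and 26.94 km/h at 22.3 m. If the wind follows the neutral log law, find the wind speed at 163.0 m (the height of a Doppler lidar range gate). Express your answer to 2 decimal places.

34.98 km/h

Log law: V ∝ ln(z/z₀). From the pair, with r = V₁/V₂ = 0.87973,
ln z₀ = (ln z₁ − r·ln z₂)/(1 − r) = (2.3026 − 0.87973×3.1046)/0.12027 = -3.5639 → z₀ = 0.02833 m
V₃ = V₁ · ln(z₃/z₀)/ln(z₁/z₀) = 23.7 × 8.6577/5.8665 = 34.9760 km/h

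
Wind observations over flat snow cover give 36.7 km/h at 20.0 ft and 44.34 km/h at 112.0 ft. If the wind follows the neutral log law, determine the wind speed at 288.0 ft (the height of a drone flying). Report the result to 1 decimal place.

48.5 km/h

Log law: V ∝ ln(z/z₀). From the pair, with r = V₁/V₂ = 0.82770,
ln z₀ = (ln z₁ − r·ln z₂)/(1 − r) = (2.9957 − 0.82770×4.7185)/0.17230 = -5.2799 → z₀ = 0.005093 ft
V₃ = V₁ · ln(z₃/z₀)/ln(z₁/z₀) = 36.7 × 10.9428/8.2756 = 48.5284 km/h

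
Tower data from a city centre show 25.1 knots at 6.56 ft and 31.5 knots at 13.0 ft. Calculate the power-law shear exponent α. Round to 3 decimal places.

α ≈ 0.332

Power law: V₂/V₁ = (z₂/z₁)^α ⇒ α = ln(V₂/V₁) / ln(z₂/z₁)
α = ln(31.5/25.1) / ln(13.0/6.56) = ln(1.2550) / ln(1.9817)
  = 0.22712 / 0.68396 = 0.33207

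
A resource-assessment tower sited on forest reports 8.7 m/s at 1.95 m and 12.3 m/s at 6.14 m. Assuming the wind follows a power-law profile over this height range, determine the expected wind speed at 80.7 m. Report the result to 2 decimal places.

First find α: α = ln(V₂/V₁)/ln(z₂/z₁) = ln(12.3/8.7)/ln(6.14/1.95) = 0.34628/1.14700 = 0.3019
Extrapolate from 6.14 m to 80.7 m: V₃ = 12.3 × (80.7/6.14)^0.3019 = 12.3 × 2.1764 = 26.7695 m/s

26.77 m/s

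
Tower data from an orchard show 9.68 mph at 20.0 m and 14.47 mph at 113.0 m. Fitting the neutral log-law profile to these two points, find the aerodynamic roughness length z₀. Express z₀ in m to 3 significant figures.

z₀ ≈ 0.604 m

Log law: V(z) ∝ ln(z/z₀). With r = V₁/V₂ = 9.68/14.47 = 0.66897,
r · ln(z₂/z₀) = ln(z₁/z₀) ⇒ ln z₀ = (ln z₁ − r·ln z₂)/(1 − r)
ln z₀ = (2.99573 − 0.66897×4.72739) / 0.33103 = -0.5037
z₀ = exp(-0.5037) = 0.6043 m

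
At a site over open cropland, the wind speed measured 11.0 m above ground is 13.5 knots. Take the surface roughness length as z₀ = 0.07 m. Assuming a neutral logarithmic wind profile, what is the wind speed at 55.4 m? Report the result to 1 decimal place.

Log law: V(z) ∝ ln(z/z₀), so V₂/V₁ = ln(z₂/z₀) / ln(z₁/z₀).
ln(55.4/0.07) = 6.6738, ln(11.0/0.07) = 5.0572
V₂ = 13.5 × 6.6738/5.0572 = 13.5 × 1.3197 = 17.8157 knots

17.8 knots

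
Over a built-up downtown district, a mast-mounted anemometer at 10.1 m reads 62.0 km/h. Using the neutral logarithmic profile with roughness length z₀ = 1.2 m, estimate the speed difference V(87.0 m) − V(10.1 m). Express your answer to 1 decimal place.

62.7 km/h

Log law: V₂ = V₁ · ln(z₂/z₀)/ln(z₁/z₀) = 62.0 × 4.2836/2.1302 = 124.6740 km/h
ΔV = 124.6740 − 62.0 = 62.6740 km/h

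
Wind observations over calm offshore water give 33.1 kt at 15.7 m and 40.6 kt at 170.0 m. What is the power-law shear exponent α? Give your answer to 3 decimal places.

α ≈ 0.086

Power law: V₂/V₁ = (z₂/z₁)^α ⇒ α = ln(V₂/V₁) / ln(z₂/z₁)
α = ln(40.6/33.1) / ln(170.0/15.7) = ln(1.2266) / ln(10.8280)
  = 0.20423 / 2.38214 = 0.08574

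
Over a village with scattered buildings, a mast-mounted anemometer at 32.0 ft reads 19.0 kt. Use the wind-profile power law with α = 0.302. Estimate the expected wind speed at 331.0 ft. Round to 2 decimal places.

38.48 kt

Power-law profile: V₂ = V₁ · (z₂/z₁)^α
V₂ = 19.0 × (331.0/32.0)^0.302 = 19.0 × (10.3438)^0.302
    = 19.0 × 2.0250 = 38.4757 kt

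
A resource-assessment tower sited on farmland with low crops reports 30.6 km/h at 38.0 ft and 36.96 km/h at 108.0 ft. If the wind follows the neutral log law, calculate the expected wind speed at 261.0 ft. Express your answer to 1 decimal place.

Log law: V ∝ ln(z/z₀). From the pair, with r = V₁/V₂ = 0.82792,
ln z₀ = (ln z₁ − r·ln z₂)/(1 − r) = (3.6376 − 0.82792×4.6821)/0.17208 = -1.3881 → z₀ = 0.2496 ft
V₃ = V₁ · ln(z₃/z₀)/ln(z₁/z₀) = 30.6 × 6.9526/5.0256 = 42.3327 km/h

42.3 km/h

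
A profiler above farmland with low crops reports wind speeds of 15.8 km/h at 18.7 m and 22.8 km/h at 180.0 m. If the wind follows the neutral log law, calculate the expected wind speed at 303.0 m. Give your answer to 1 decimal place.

24.4 km/h

Log law: V ∝ ln(z/z₀). From the pair, with r = V₁/V₂ = 0.69298,
ln z₀ = (ln z₁ − r·ln z₂)/(1 − r) = (2.9285 − 0.69298×5.1930)/0.30702 = -2.1826 → z₀ = 0.1127 m
V₃ = V₁ · ln(z₃/z₀)/ln(z₁/z₀) = 15.8 × 7.8964/5.1111 = 24.4099 km/h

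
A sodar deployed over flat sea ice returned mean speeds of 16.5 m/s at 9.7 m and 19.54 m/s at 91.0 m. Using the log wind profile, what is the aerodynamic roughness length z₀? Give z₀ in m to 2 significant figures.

Log law: V(z) ∝ ln(z/z₀). With r = V₁/V₂ = 16.5/19.54 = 0.84442,
r · ln(z₂/z₀) = ln(z₁/z₀) ⇒ ln z₀ = (ln z₁ − r·ln z₂)/(1 − r)
ln z₀ = (2.27213 − 0.84442×4.51086) / 0.15558 = -9.8789
z₀ = exp(-9.8789) = 0.00005124 m

z₀ ≈ 0.000051 m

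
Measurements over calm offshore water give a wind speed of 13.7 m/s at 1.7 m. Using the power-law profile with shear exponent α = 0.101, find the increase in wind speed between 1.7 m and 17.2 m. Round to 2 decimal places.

3.61 m/s

Power law: V₂ = V₁ · (z₂/z₁)^α = 13.7 × (10.1176)^0.101 = 17.3075 m/s
ΔV = 17.3075 − 13.7 = 3.6075 m/s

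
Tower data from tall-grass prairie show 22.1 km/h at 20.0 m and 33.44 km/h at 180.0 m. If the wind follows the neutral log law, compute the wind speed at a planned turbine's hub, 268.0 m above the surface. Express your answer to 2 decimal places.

35.49 km/h

Log law: V ∝ ln(z/z₀). From the pair, with r = V₁/V₂ = 0.66089,
ln z₀ = (ln z₁ − r·ln z₂)/(1 − r) = (2.9957 − 0.66089×5.1930)/0.33911 = -1.2863 → z₀ = 0.2763 m
V₃ = V₁ · ln(z₃/z₀)/ln(z₁/z₀) = 22.1 × 6.8773/4.2821 = 35.4943 km/h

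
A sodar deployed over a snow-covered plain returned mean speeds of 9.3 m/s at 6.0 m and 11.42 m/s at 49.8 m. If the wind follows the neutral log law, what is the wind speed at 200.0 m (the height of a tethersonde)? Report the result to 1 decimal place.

12.8 m/s

Log law: V ∝ ln(z/z₀). From the pair, with r = V₁/V₂ = 0.81436,
ln z₀ = (ln z₁ − r·ln z₂)/(1 − r) = (1.7918 − 0.81436×3.9080)/0.18564 = -7.4918 → z₀ = 0.0005576 m
V₃ = V₁ · ln(z₃/z₀)/ln(z₁/z₀) = 9.3 × 12.7901/9.2836 = 12.8128 m/s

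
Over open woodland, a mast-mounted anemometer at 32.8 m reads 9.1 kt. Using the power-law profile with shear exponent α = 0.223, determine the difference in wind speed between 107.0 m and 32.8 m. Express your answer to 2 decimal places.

2.75 kt

Power law: V₂ = V₁ · (z₂/z₁)^α = 9.1 × (3.2622)^0.223 = 11.8455 kt
ΔV = 11.8455 − 9.1 = 2.7455 kt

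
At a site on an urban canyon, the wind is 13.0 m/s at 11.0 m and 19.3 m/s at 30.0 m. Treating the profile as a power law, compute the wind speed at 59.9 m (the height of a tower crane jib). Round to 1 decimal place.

25.3 m/s

First find α: α = ln(V₂/V₁)/ln(z₂/z₁) = ln(19.3/13.0)/ln(30.0/11.0) = 0.39516/1.00330 = 0.3939
Extrapolate from 30.0 m to 59.9 m: V₃ = 19.3 × (59.9/30.0)^0.3939 = 19.3 × 1.3130 = 25.3416 m/s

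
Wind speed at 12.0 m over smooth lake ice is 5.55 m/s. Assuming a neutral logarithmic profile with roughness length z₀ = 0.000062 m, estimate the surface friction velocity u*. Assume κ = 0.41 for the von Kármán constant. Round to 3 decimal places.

Log law: V(z) = (u*/κ) · ln(z/z₀) ⇒ u* = κ · V / ln(z/z₀)
u* = 0.41 × 5.55 / ln(12.0/0.000062) = 0.41 × 5.55 / 12.1733
   = 2.2755 / 12.1733 = 0.1869 m/s

u* ≈ 0.187 m/s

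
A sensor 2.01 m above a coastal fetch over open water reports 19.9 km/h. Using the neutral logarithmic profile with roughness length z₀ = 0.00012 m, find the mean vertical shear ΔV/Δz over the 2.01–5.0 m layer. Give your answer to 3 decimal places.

0.624 km/h/m

Log law: V₂ = V₁ · ln(z₂/z₀)/ln(z₁/z₀) = 19.9 × 10.6375/9.7262 = 21.7646 km/h
ΔV/Δz = (21.7646 − 19.9)/(5.0 − 2.01) = 1.8646/2.9900 = 0.62360 km/h/m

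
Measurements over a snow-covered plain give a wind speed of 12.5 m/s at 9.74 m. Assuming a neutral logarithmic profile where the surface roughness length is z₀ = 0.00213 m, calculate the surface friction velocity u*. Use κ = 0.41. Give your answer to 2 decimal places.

u* ≈ 0.61 m/s

Log law: V(z) = (u*/κ) · ln(z/z₀) ⇒ u* = κ · V / ln(z/z₀)
u* = 0.41 × 12.5 / ln(9.74/0.00213) = 0.41 × 12.5 / 8.4279
   = 5.1250 / 8.4279 = 0.6081 m/s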